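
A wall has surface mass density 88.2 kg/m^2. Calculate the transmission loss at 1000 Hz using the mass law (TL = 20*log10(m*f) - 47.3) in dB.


Given values:
  m = 88.2 kg/m^2, f = 1000 Hz
Formula: TL = 20 * log10(m * f) - 47.3
Compute m * f = 88.2 * 1000 = 88200.0
Compute log10(88200.0) = 4.945469
Compute 20 * 4.945469 = 98.9094
TL = 98.9094 - 47.3 = 51.61

51.61 dB


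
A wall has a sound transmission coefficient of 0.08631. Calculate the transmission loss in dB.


Given values:
  tau = 0.08631
Formula: TL = 10 * log10(1 / tau)
Compute 1 / tau = 1 / 0.08631 = 11.5861
Compute log10(11.5861) = 1.063937
TL = 10 * 1.063937 = 10.64

10.64 dB


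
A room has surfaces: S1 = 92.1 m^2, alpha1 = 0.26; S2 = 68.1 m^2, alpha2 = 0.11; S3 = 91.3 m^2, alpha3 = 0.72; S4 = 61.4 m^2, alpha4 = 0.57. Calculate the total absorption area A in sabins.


Given surfaces:
  Surface 1: 92.1 * 0.26 = 23.946
  Surface 2: 68.1 * 0.11 = 7.491
  Surface 3: 91.3 * 0.72 = 65.736
  Surface 4: 61.4 * 0.57 = 34.998
Formula: A = sum(Si * alpha_i)
A = 23.946 + 7.491 + 65.736 + 34.998
A = 132.17

132.17 sabins


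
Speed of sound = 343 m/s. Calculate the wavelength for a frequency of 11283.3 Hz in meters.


Given values:
  c = 343 m/s, f = 11283.3 Hz
Formula: lambda = c / f
lambda = 343 / 11283.3
lambda = 0.0304

0.0304 m


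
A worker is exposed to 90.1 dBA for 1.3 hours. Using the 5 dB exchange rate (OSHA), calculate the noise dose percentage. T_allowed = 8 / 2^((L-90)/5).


Given values:
  L = 90.1 dBA, T = 1.3 hours
Formula: T_allowed = 8 / 2^((L - 90) / 5)
Compute exponent: (90.1 - 90) / 5 = 0.02
Compute 2^(0.02) = 1.013959
T_allowed = 8 / 1.013959 = 7.889865 hours
Dose = (T / T_allowed) * 100
Dose = (1.3 / 7.889865) * 100 = 16.48

16.48 %


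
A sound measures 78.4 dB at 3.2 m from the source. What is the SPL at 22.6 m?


Given values:
  SPL1 = 78.4 dB, r1 = 3.2 m, r2 = 22.6 m
Formula: SPL2 = SPL1 - 20 * log10(r2 / r1)
Compute ratio: r2 / r1 = 22.6 / 3.2 = 7.0625
Compute log10: log10(7.0625) = 0.848958
Compute drop: 20 * 0.848958 = 16.9792
SPL2 = 78.4 - 16.9792 = 61.42

61.42 dB


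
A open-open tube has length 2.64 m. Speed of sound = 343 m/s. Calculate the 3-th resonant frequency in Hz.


Given values:
  Tube type: open-open, L = 2.64 m, c = 343 m/s, n = 3
Formula: f_n = n * c / (2 * L)
Compute 2 * L = 2 * 2.64 = 5.28
f = 3 * 343 / 5.28
f = 194.89

194.89 Hz


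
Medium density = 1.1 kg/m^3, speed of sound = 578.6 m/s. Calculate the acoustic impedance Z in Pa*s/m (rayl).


Given values:
  rho = 1.1 kg/m^3
  c = 578.6 m/s
Formula: Z = rho * c
Z = 1.1 * 578.6
Z = 636.46

636.46 rayl


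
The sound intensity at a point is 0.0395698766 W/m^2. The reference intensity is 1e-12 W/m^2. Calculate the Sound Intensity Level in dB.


Given values:
  I = 0.0395698766 W/m^2
  I_ref = 1e-12 W/m^2
Formula: SIL = 10 * log10(I / I_ref)
Compute ratio: I / I_ref = 39569876600
Compute log10: log10(39569876600) = 10.597365
Multiply: SIL = 10 * 10.597365 = 105.97

105.97 dB


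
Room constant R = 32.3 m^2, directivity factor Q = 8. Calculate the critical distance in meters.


Given values:
  R = 32.3 m^2, Q = 8
Formula: d_c = 0.141 * sqrt(Q * R)
Compute Q * R = 8 * 32.3 = 258.4
Compute sqrt(258.4) = 16.0748
d_c = 0.141 * 16.0748 = 2.267

2.267 m


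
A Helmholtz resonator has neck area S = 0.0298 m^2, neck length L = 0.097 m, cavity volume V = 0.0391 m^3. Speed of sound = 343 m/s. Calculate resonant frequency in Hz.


Given values:
  S = 0.0298 m^2, L = 0.097 m, V = 0.0391 m^3, c = 343 m/s
Formula: f = (c / (2*pi)) * sqrt(S / (V * L))
Compute V * L = 0.0391 * 0.097 = 0.0037927
Compute S / (V * L) = 0.0298 / 0.0037927 = 7.8572
Compute sqrt(7.8572) = 2.80307
Compute c / (2*pi) = 343 / 6.283185 = 54.590148
f = 54.590148 * 2.80307 = 153.02

153.02 Hz


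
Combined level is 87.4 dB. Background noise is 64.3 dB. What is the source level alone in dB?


Given values:
  L_total = 87.4 dB, L_bg = 64.3 dB
Formula: L_source = 10 * log10(10^(L_total/10) - 10^(L_bg/10))
Convert to linear:
  10^(87.4/10) = 549540873.8576
  10^(64.3/10) = 2691534.8039
Difference: 549540873.8576 - 2691534.8039 = 546849339.0537
L_source = 10 * log10(546849339.0537) = 87.38

87.38 dB


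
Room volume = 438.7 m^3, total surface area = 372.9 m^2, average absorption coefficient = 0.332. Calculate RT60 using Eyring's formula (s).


Given values:
  V = 438.7 m^3, S = 372.9 m^2, alpha = 0.332
Formula: RT60 = 0.161 * V / (-S * ln(1 - alpha))
Compute ln(1 - 0.332) = ln(0.668) = -0.403467
Denominator: -372.9 * -0.403467 = 150.4528
Numerator: 0.161 * 438.7 = 70.6307
RT60 = 70.6307 / 150.4528 = 0.469

0.469 s


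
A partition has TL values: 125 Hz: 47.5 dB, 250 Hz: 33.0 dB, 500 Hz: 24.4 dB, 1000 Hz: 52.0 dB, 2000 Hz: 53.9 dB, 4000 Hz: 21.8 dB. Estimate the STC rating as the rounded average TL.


Given TL values at each frequency:
  125 Hz: 47.5 dB
  250 Hz: 33.0 dB
  500 Hz: 24.4 dB
  1000 Hz: 52.0 dB
  2000 Hz: 53.9 dB
  4000 Hz: 21.8 dB
Formula: STC ~ round(average of TL values)
Sum = 47.5 + 33.0 + 24.4 + 52.0 + 53.9 + 21.8 = 232.6
Average = 232.6 / 6 = 38.77
Rounded: 39

39


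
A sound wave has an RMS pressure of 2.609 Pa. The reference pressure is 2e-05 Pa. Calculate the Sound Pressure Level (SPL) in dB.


Given values:
  p = 2.609 Pa
  p_ref = 2e-05 Pa
Formula: SPL = 20 * log10(p / p_ref)
Compute ratio: p / p_ref = 2.609 / 2e-05 = 130450
Compute log10: log10(130450) = 5.115444
Multiply: SPL = 20 * 5.115444 = 102.31

102.31 dB


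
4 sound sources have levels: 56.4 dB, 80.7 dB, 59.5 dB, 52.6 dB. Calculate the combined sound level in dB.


Formula: L_total = 10 * log10( sum(10^(Li/10)) )
  Source 1: 10^(56.4/10) = 436515.8322
  Source 2: 10^(80.7/10) = 117489755.494
  Source 3: 10^(59.5/10) = 891250.9381
  Source 4: 10^(52.6/10) = 181970.0859
Sum of linear values = 118999492.3502
L_total = 10 * log10(118999492.3502) = 80.76

80.76 dB


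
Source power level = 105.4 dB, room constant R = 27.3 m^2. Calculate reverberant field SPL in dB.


Given values:
  Lw = 105.4 dB, R = 27.3 m^2
Formula: SPL = Lw + 10 * log10(4 / R)
Compute 4 / R = 4 / 27.3 = 0.14652
Compute 10 * log10(0.14652) = -8.341
SPL = 105.4 + (-8.341) = 97.06

97.06 dB


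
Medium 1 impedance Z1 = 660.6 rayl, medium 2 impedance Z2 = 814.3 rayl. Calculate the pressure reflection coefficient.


Given values:
  Z1 = 660.6 rayl, Z2 = 814.3 rayl
Formula: R = (Z2 - Z1) / (Z2 + Z1)
Numerator: Z2 - Z1 = 814.3 - 660.6 = 153.7
Denominator: Z2 + Z1 = 814.3 + 660.6 = 1474.9
R = 153.7 / 1474.9 = 0.1042

0.1042


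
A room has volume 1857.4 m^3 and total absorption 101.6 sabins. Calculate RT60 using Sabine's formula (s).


Given values:
  V = 1857.4 m^3
  A = 101.6 sabins
Formula: RT60 = 0.161 * V / A
Numerator: 0.161 * 1857.4 = 299.0414
RT60 = 299.0414 / 101.6 = 2.943

2.943 s


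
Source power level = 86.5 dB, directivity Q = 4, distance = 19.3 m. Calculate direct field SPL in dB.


Given values:
  Lw = 86.5 dB, Q = 4, r = 19.3 m
Formula: SPL = Lw + 10 * log10(Q / (4 * pi * r^2))
Compute 4 * pi * r^2 = 4 * pi * 19.3^2 = 4680.8474
Compute Q / denom = 4 / 4680.8474 = 0.00085455
Compute 10 * log10(0.00085455) = -30.6826
SPL = 86.5 + (-30.6826) = 55.82

55.82 dB


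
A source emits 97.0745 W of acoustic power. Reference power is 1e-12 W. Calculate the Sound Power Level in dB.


Given values:
  W = 97.0745 W
  W_ref = 1e-12 W
Formula: SWL = 10 * log10(W / W_ref)
Compute ratio: W / W_ref = 97074500000000
Compute log10: log10(97074500000000) = 13.987105
Multiply: SWL = 10 * 13.987105 = 139.87

139.87 dB


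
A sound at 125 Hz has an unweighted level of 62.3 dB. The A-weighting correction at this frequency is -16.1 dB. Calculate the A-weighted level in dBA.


Given values:
  SPL = 62.3 dB
  A-weighting at 125 Hz = -16.1 dB
Formula: L_A = SPL + A_weight
L_A = 62.3 + (-16.1)
L_A = 46.2

46.2 dBA


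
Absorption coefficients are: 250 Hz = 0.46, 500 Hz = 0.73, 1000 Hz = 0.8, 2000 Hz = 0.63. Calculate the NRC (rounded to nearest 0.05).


Given values:
  a_250 = 0.46, a_500 = 0.73
  a_1000 = 0.8, a_2000 = 0.63
Formula: NRC = (a250 + a500 + a1000 + a2000) / 4
Sum = 0.46 + 0.73 + 0.8 + 0.63 = 2.62
NRC = 2.62 / 4 = 0.655
Rounded to nearest 0.05: 0.65

0.65


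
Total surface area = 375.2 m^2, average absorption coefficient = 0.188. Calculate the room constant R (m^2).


Given values:
  S = 375.2 m^2, alpha = 0.188
Formula: R = S * alpha / (1 - alpha)
Numerator: 375.2 * 0.188 = 70.5376
Denominator: 1 - 0.188 = 0.812
R = 70.5376 / 0.812 = 86.87

86.87 m^2


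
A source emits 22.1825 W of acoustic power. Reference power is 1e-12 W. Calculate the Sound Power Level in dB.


Given values:
  W = 22.1825 W
  W_ref = 1e-12 W
Formula: SWL = 10 * log10(W / W_ref)
Compute ratio: W / W_ref = 22182500000000
Compute log10: log10(22182500000000) = 13.34601
Multiply: SWL = 10 * 13.34601 = 133.46

133.46 dB


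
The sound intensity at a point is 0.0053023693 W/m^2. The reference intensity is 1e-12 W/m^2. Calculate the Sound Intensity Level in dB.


Given values:
  I = 0.0053023693 W/m^2
  I_ref = 1e-12 W/m^2
Formula: SIL = 10 * log10(I / I_ref)
Compute ratio: I / I_ref = 5302369300
Compute log10: log10(5302369300) = 9.72447
Multiply: SIL = 10 * 9.72447 = 97.24

97.24 dB


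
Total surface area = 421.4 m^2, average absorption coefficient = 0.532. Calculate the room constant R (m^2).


Given values:
  S = 421.4 m^2, alpha = 0.532
Formula: R = S * alpha / (1 - alpha)
Numerator: 421.4 * 0.532 = 224.1848
Denominator: 1 - 0.532 = 0.468
R = 224.1848 / 0.468 = 479.03

479.03 m^2


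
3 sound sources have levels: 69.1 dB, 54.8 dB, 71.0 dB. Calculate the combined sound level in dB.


Formula: L_total = 10 * log10( sum(10^(Li/10)) )
  Source 1: 10^(69.1/10) = 8128305.1616
  Source 2: 10^(54.8/10) = 301995.172
  Source 3: 10^(71.0/10) = 12589254.1179
Sum of linear values = 21019554.4515
L_total = 10 * log10(21019554.4515) = 73.23

73.23 dB


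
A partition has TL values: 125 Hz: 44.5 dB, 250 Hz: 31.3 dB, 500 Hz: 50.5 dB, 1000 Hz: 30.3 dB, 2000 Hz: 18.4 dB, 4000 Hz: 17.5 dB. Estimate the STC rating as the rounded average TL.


Given TL values at each frequency:
  125 Hz: 44.5 dB
  250 Hz: 31.3 dB
  500 Hz: 50.5 dB
  1000 Hz: 30.3 dB
  2000 Hz: 18.4 dB
  4000 Hz: 17.5 dB
Formula: STC ~ round(average of TL values)
Sum = 44.5 + 31.3 + 50.5 + 30.3 + 18.4 + 17.5 = 192.5
Average = 192.5 / 6 = 32.08
Rounded: 32

32


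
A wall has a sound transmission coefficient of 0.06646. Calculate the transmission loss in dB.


Given values:
  tau = 0.06646
Formula: TL = 10 * log10(1 / tau)
Compute 1 / tau = 1 / 0.06646 = 15.0466
Compute log10(15.0466) = 1.177438
TL = 10 * 1.177438 = 11.77

11.77 dB


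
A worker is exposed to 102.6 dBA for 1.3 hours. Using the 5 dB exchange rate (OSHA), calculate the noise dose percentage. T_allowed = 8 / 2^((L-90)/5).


Given values:
  L = 102.6 dBA, T = 1.3 hours
Formula: T_allowed = 8 / 2^((L - 90) / 5)
Compute exponent: (102.6 - 90) / 5 = 2.52
Compute 2^(2.52) = 5.735821
T_allowed = 8 / 5.735821 = 1.394744 hours
Dose = (T / T_allowed) * 100
Dose = (1.3 / 1.394744) * 100 = 93.21

93.21 %


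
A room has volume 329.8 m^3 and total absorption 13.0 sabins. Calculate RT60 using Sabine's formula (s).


Given values:
  V = 329.8 m^3
  A = 13.0 sabins
Formula: RT60 = 0.161 * V / A
Numerator: 0.161 * 329.8 = 53.0978
RT60 = 53.0978 / 13.0 = 4.084

4.084 s


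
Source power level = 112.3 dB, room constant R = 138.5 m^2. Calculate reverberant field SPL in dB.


Given values:
  Lw = 112.3 dB, R = 138.5 m^2
Formula: SPL = Lw + 10 * log10(4 / R)
Compute 4 / R = 4 / 138.5 = 0.028881
Compute 10 * log10(0.028881) = -15.3939
SPL = 112.3 + (-15.3939) = 96.91

96.91 dB


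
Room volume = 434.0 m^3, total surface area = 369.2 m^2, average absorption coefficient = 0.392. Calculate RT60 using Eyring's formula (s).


Given values:
  V = 434.0 m^3, S = 369.2 m^2, alpha = 0.392
Formula: RT60 = 0.161 * V / (-S * ln(1 - alpha))
Compute ln(1 - 0.392) = ln(0.608) = -0.49758
Denominator: -369.2 * -0.49758 = 183.7065
Numerator: 0.161 * 434.0 = 69.874
RT60 = 69.874 / 183.7065 = 0.38

0.38 s


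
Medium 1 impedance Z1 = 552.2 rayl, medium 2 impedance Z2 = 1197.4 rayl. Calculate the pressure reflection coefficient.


Given values:
  Z1 = 552.2 rayl, Z2 = 1197.4 rayl
Formula: R = (Z2 - Z1) / (Z2 + Z1)
Numerator: Z2 - Z1 = 1197.4 - 552.2 = 645.2
Denominator: Z2 + Z1 = 1197.4 + 552.2 = 1749.6
R = 645.2 / 1749.6 = 0.3688

0.3688


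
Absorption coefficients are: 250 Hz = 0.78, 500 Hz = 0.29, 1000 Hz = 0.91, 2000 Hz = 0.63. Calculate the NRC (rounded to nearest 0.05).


Given values:
  a_250 = 0.78, a_500 = 0.29
  a_1000 = 0.91, a_2000 = 0.63
Formula: NRC = (a250 + a500 + a1000 + a2000) / 4
Sum = 0.78 + 0.29 + 0.91 + 0.63 = 2.61
NRC = 2.61 / 4 = 0.6525
Rounded to nearest 0.05: 0.65

0.65


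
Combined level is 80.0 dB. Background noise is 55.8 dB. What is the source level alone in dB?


Given values:
  L_total = 80.0 dB, L_bg = 55.8 dB
Formula: L_source = 10 * log10(10^(L_total/10) - 10^(L_bg/10))
Convert to linear:
  10^(80.0/10) = 100000000.0
  10^(55.8/10) = 380189.3963
Difference: 100000000.0 - 380189.3963 = 99619810.6037
L_source = 10 * log10(99619810.6037) = 79.98

79.98 dB


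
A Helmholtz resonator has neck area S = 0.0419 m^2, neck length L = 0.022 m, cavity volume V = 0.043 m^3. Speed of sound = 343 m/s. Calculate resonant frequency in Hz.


Given values:
  S = 0.0419 m^2, L = 0.022 m, V = 0.043 m^3, c = 343 m/s
Formula: f = (c / (2*pi)) * sqrt(S / (V * L))
Compute V * L = 0.043 * 0.022 = 0.000946
Compute S / (V * L) = 0.0419 / 0.000946 = 44.2918
Compute sqrt(44.2918) = 6.655208
Compute c / (2*pi) = 343 / 6.283185 = 54.590148
f = 54.590148 * 6.655208 = 363.31

363.31 Hz


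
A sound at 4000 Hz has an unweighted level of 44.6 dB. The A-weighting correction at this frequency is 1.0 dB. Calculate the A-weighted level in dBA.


Given values:
  SPL = 44.6 dB
  A-weighting at 4000 Hz = 1.0 dB
Formula: L_A = SPL + A_weight
L_A = 44.6 + (1.0)
L_A = 45.6

45.6 dBA


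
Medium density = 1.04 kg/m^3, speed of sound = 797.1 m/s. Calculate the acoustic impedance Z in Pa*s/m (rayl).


Given values:
  rho = 1.04 kg/m^3
  c = 797.1 m/s
Formula: Z = rho * c
Z = 1.04 * 797.1
Z = 828.98

828.98 rayl


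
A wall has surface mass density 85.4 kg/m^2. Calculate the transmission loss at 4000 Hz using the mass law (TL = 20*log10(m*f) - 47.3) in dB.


Given values:
  m = 85.4 kg/m^2, f = 4000 Hz
Formula: TL = 20 * log10(m * f) - 47.3
Compute m * f = 85.4 * 4000 = 341600.0
Compute log10(341600.0) = 5.533518
Compute 20 * 5.533518 = 110.6704
TL = 110.6704 - 47.3 = 63.37

63.37 dB


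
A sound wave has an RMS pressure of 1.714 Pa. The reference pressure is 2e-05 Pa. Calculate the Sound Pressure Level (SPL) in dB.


Given values:
  p = 1.714 Pa
  p_ref = 2e-05 Pa
Formula: SPL = 20 * log10(p / p_ref)
Compute ratio: p / p_ref = 1.714 / 2e-05 = 85700
Compute log10: log10(85700) = 4.932981
Multiply: SPL = 20 * 4.932981 = 98.66

98.66 dB


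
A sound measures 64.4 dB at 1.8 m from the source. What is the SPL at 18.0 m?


Given values:
  SPL1 = 64.4 dB, r1 = 1.8 m, r2 = 18.0 m
Formula: SPL2 = SPL1 - 20 * log10(r2 / r1)
Compute ratio: r2 / r1 = 18.0 / 1.8 = 10.0
Compute log10: log10(10.0) = 1.0
Compute drop: 20 * 1.0 = 20.0
SPL2 = 64.4 - 20.0 = 44.4

44.4 dB


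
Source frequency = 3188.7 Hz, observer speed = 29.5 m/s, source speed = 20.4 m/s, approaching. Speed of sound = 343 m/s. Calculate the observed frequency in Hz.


Given values:
  f_s = 3188.7 Hz, v_o = 29.5 m/s, v_s = 20.4 m/s
  Direction: approaching
Formula: f_o = f_s * (c + v_o) / (c - v_s)
Numerator: c + v_o = 343 + 29.5 = 372.5
Denominator: c - v_s = 343 - 20.4 = 322.6
f_o = 3188.7 * 372.5 / 322.6 = 3681.93

3681.93 Hz


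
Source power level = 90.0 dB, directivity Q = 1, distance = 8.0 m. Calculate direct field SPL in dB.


Given values:
  Lw = 90.0 dB, Q = 1, r = 8.0 m
Formula: SPL = Lw + 10 * log10(Q / (4 * pi * r^2))
Compute 4 * pi * r^2 = 4 * pi * 8.0^2 = 804.2477
Compute Q / denom = 1 / 804.2477 = 0.0012434
Compute 10 * log10(0.0012434) = -29.0539
SPL = 90.0 + (-29.0539) = 60.95

60.95 dB


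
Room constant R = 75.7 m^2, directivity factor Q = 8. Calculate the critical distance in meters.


Given values:
  R = 75.7 m^2, Q = 8
Formula: d_c = 0.141 * sqrt(Q * R)
Compute Q * R = 8 * 75.7 = 605.6
Compute sqrt(605.6) = 24.6089
d_c = 0.141 * 24.6089 = 3.47

3.47 m


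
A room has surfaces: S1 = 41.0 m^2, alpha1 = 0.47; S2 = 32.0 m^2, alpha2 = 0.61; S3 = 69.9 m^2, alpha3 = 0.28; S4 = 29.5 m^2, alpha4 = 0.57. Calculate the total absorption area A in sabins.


Given surfaces:
  Surface 1: 41.0 * 0.47 = 19.27
  Surface 2: 32.0 * 0.61 = 19.52
  Surface 3: 69.9 * 0.28 = 19.572
  Surface 4: 29.5 * 0.57 = 16.815
Formula: A = sum(Si * alpha_i)
A = 19.27 + 19.52 + 19.572 + 16.815
A = 75.18

75.18 sabins


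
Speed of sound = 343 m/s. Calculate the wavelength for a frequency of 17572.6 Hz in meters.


Given values:
  c = 343 m/s, f = 17572.6 Hz
Formula: lambda = c / f
lambda = 343 / 17572.6
lambda = 0.0195

0.0195 m


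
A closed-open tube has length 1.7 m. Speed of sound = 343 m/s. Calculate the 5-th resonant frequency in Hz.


Given values:
  Tube type: closed-open, L = 1.7 m, c = 343 m/s, n = 5
Formula: f_n = (2n - 1) * c / (4 * L)
Compute 2n - 1 = 2*5 - 1 = 9
Compute 4 * L = 4 * 1.7 = 6.8
f = 9 * 343 / 6.8
f = 453.97

453.97 Hz


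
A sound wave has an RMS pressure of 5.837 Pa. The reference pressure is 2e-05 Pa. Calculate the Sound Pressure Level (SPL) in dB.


Given values:
  p = 5.837 Pa
  p_ref = 2e-05 Pa
Formula: SPL = 20 * log10(p / p_ref)
Compute ratio: p / p_ref = 5.837 / 2e-05 = 291850
Compute log10: log10(291850) = 5.46516
Multiply: SPL = 20 * 5.46516 = 109.3

109.3 dB


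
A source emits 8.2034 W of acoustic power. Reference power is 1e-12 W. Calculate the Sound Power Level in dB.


Given values:
  W = 8.2034 W
  W_ref = 1e-12 W
Formula: SWL = 10 * log10(W / W_ref)
Compute ratio: W / W_ref = 8203400000000
Compute log10: log10(8203400000000) = 12.913994
Multiply: SWL = 10 * 12.913994 = 129.14

129.14 dB


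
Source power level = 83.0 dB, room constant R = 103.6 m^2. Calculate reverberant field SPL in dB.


Given values:
  Lw = 83.0 dB, R = 103.6 m^2
Formula: SPL = Lw + 10 * log10(4 / R)
Compute 4 / R = 4 / 103.6 = 0.03861
Compute 10 * log10(0.03861) = -14.133
SPL = 83.0 + (-14.133) = 68.87

68.87 dB


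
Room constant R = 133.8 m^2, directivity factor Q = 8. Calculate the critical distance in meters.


Given values:
  R = 133.8 m^2, Q = 8
Formula: d_c = 0.141 * sqrt(Q * R)
Compute Q * R = 8 * 133.8 = 1070.4
Compute sqrt(1070.4) = 32.717
d_c = 0.141 * 32.717 = 4.613

4.613 m


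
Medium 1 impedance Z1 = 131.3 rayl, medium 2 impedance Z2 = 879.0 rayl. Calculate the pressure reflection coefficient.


Given values:
  Z1 = 131.3 rayl, Z2 = 879.0 rayl
Formula: R = (Z2 - Z1) / (Z2 + Z1)
Numerator: Z2 - Z1 = 879.0 - 131.3 = 747.7
Denominator: Z2 + Z1 = 879.0 + 131.3 = 1010.3
R = 747.7 / 1010.3 = 0.7401

0.7401


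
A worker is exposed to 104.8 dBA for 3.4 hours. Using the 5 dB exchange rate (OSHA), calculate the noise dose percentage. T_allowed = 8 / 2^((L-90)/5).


Given values:
  L = 104.8 dBA, T = 3.4 hours
Formula: T_allowed = 8 / 2^((L - 90) / 5)
Compute exponent: (104.8 - 90) / 5 = 2.96
Compute 2^(2.96) = 7.78124
T_allowed = 8 / 7.78124 = 1.028114 hours
Dose = (T / T_allowed) * 100
Dose = (3.4 / 1.028114) * 100 = 330.7

330.7 %


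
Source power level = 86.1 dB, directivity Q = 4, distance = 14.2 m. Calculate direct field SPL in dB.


Given values:
  Lw = 86.1 dB, Q = 4, r = 14.2 m
Formula: SPL = Lw + 10 * log10(Q / (4 * pi * r^2))
Compute 4 * pi * r^2 = 4 * pi * 14.2^2 = 2533.883
Compute Q / denom = 4 / 2533.883 = 0.0015786
Compute 10 * log10(0.0015786) = -28.0173
SPL = 86.1 + (-28.0173) = 58.08

58.08 dB


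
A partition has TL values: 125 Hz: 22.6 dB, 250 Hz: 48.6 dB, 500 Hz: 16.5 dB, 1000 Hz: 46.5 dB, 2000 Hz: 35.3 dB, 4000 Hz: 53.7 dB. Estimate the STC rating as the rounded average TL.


Given TL values at each frequency:
  125 Hz: 22.6 dB
  250 Hz: 48.6 dB
  500 Hz: 16.5 dB
  1000 Hz: 46.5 dB
  2000 Hz: 35.3 dB
  4000 Hz: 53.7 dB
Formula: STC ~ round(average of TL values)
Sum = 22.6 + 48.6 + 16.5 + 46.5 + 35.3 + 53.7 = 223.2
Average = 223.2 / 6 = 37.2
Rounded: 37

37


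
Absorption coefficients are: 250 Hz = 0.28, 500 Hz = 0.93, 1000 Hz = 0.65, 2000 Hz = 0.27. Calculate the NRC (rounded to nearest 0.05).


Given values:
  a_250 = 0.28, a_500 = 0.93
  a_1000 = 0.65, a_2000 = 0.27
Formula: NRC = (a250 + a500 + a1000 + a2000) / 4
Sum = 0.28 + 0.93 + 0.65 + 0.27 = 2.13
NRC = 2.13 / 4 = 0.5325
Rounded to nearest 0.05: 0.55

0.55


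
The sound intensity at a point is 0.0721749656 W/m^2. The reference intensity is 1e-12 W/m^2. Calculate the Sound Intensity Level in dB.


Given values:
  I = 0.0721749656 W/m^2
  I_ref = 1e-12 W/m^2
Formula: SIL = 10 * log10(I / I_ref)
Compute ratio: I / I_ref = 72174965600
Compute log10: log10(72174965600) = 10.858387
Multiply: SIL = 10 * 10.858387 = 108.58

108.58 dB


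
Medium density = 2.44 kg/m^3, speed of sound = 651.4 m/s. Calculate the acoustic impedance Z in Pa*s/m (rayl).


Given values:
  rho = 2.44 kg/m^3
  c = 651.4 m/s
Formula: Z = rho * c
Z = 2.44 * 651.4
Z = 1589.42

1589.42 rayl


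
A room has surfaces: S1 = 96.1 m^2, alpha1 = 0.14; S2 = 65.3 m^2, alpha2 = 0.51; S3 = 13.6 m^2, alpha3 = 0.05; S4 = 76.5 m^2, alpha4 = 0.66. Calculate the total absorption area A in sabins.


Given surfaces:
  Surface 1: 96.1 * 0.14 = 13.454
  Surface 2: 65.3 * 0.51 = 33.303
  Surface 3: 13.6 * 0.05 = 0.68
  Surface 4: 76.5 * 0.66 = 50.49
Formula: A = sum(Si * alpha_i)
A = 13.454 + 33.303 + 0.68 + 50.49
A = 97.93

97.93 sabins


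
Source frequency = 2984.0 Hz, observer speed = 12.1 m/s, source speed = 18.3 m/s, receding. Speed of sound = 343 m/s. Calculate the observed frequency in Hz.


Given values:
  f_s = 2984.0 Hz, v_o = 12.1 m/s, v_s = 18.3 m/s
  Direction: receding
Formula: f_o = f_s * (c - v_o) / (c + v_s)
Numerator: c - v_o = 343 - 12.1 = 330.9
Denominator: c + v_s = 343 + 18.3 = 361.3
f_o = 2984.0 * 330.9 / 361.3 = 2732.92

2732.92 Hz


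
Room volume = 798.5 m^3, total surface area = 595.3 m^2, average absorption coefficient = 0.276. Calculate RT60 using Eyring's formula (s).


Given values:
  V = 798.5 m^3, S = 595.3 m^2, alpha = 0.276
Formula: RT60 = 0.161 * V / (-S * ln(1 - alpha))
Compute ln(1 - 0.276) = ln(0.724) = -0.322964
Denominator: -595.3 * -0.322964 = 192.2605
Numerator: 0.161 * 798.5 = 128.5585
RT60 = 128.5585 / 192.2605 = 0.669

0.669 s


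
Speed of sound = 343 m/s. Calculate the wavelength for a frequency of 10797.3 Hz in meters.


Given values:
  c = 343 m/s, f = 10797.3 Hz
Formula: lambda = c / f
lambda = 343 / 10797.3
lambda = 0.0318

0.0318 m


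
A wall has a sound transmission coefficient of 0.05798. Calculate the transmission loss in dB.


Given values:
  tau = 0.05798
Formula: TL = 10 * log10(1 / tau)
Compute 1 / tau = 1 / 0.05798 = 17.2473
Compute log10(17.2473) = 1.236721
TL = 10 * 1.236721 = 12.37

12.37 dB


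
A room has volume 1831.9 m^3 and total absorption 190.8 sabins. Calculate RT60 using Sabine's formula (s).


Given values:
  V = 1831.9 m^3
  A = 190.8 sabins
Formula: RT60 = 0.161 * V / A
Numerator: 0.161 * 1831.9 = 294.9359
RT60 = 294.9359 / 190.8 = 1.546

1.546 s


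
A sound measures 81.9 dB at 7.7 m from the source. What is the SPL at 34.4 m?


Given values:
  SPL1 = 81.9 dB, r1 = 7.7 m, r2 = 34.4 m
Formula: SPL2 = SPL1 - 20 * log10(r2 / r1)
Compute ratio: r2 / r1 = 34.4 / 7.7 = 4.4675
Compute log10: log10(4.4675) = 0.650065
Compute drop: 20 * 0.650065 = 13.0013
SPL2 = 81.9 - 13.0013 = 68.9

68.9 dB


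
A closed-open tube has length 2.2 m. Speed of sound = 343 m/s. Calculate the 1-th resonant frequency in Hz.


Given values:
  Tube type: closed-open, L = 2.2 m, c = 343 m/s, n = 1
Formula: f_n = (2n - 1) * c / (4 * L)
Compute 2n - 1 = 2*1 - 1 = 1
Compute 4 * L = 4 * 2.2 = 8.8
f = 1 * 343 / 8.8
f = 38.98

38.98 Hz


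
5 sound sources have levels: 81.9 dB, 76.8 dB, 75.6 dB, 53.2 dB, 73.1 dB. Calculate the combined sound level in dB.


Formula: L_total = 10 * log10( sum(10^(Li/10)) )
  Source 1: 10^(81.9/10) = 154881661.8912
  Source 2: 10^(76.8/10) = 47863009.2323
  Source 3: 10^(75.6/10) = 36307805.477
  Source 4: 10^(53.2/10) = 208929.6131
  Source 5: 10^(73.1/10) = 20417379.4467
Sum of linear values = 259678785.6603
L_total = 10 * log10(259678785.6603) = 84.14

84.14 dB


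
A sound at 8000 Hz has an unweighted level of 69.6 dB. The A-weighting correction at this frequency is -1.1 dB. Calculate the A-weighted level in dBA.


Given values:
  SPL = 69.6 dB
  A-weighting at 8000 Hz = -1.1 dB
Formula: L_A = SPL + A_weight
L_A = 69.6 + (-1.1)
L_A = 68.5

68.5 dBA


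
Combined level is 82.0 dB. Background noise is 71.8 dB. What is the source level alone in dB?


Given values:
  L_total = 82.0 dB, L_bg = 71.8 dB
Formula: L_source = 10 * log10(10^(L_total/10) - 10^(L_bg/10))
Convert to linear:
  10^(82.0/10) = 158489319.2461
  10^(71.8/10) = 15135612.4844
Difference: 158489319.2461 - 15135612.4844 = 143353706.7617
L_source = 10 * log10(143353706.7617) = 81.56

81.56 dB


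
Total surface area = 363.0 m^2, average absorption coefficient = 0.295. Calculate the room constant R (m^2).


Given values:
  S = 363.0 m^2, alpha = 0.295
Formula: R = S * alpha / (1 - alpha)
Numerator: 363.0 * 0.295 = 107.085
Denominator: 1 - 0.295 = 0.705
R = 107.085 / 0.705 = 151.89

151.89 m^2


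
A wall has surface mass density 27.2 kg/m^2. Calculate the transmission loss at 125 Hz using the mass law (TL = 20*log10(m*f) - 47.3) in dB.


Given values:
  m = 27.2 kg/m^2, f = 125 Hz
Formula: TL = 20 * log10(m * f) - 47.3
Compute m * f = 27.2 * 125 = 3400.0
Compute log10(3400.0) = 3.531479
Compute 20 * 3.531479 = 70.6296
TL = 70.6296 - 47.3 = 23.33

23.33 dB


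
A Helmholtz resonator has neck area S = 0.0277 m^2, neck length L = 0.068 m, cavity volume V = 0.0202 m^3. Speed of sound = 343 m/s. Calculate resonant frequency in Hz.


Given values:
  S = 0.0277 m^2, L = 0.068 m, V = 0.0202 m^3, c = 343 m/s
Formula: f = (c / (2*pi)) * sqrt(S / (V * L))
Compute V * L = 0.0202 * 0.068 = 0.0013736
Compute S / (V * L) = 0.0277 / 0.0013736 = 20.166
Compute sqrt(20.166) = 4.490657
Compute c / (2*pi) = 343 / 6.283185 = 54.590148
f = 54.590148 * 4.490657 = 245.15

245.15 Hz


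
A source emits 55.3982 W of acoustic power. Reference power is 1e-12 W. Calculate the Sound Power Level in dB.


Given values:
  W = 55.3982 W
  W_ref = 1e-12 W
Formula: SWL = 10 * log10(W / W_ref)
Compute ratio: W / W_ref = 55398200000000
Compute log10: log10(55398200000000) = 13.743496
Multiply: SWL = 10 * 13.743496 = 137.43

137.43 dB


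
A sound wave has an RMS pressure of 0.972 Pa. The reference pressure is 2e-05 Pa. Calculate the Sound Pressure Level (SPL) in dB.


Given values:
  p = 0.972 Pa
  p_ref = 2e-05 Pa
Formula: SPL = 20 * log10(p / p_ref)
Compute ratio: p / p_ref = 0.972 / 2e-05 = 48600
Compute log10: log10(48600) = 4.686636
Multiply: SPL = 20 * 4.686636 = 93.73

93.73 dB


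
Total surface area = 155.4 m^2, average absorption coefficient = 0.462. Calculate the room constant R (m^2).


Given values:
  S = 155.4 m^2, alpha = 0.462
Formula: R = S * alpha / (1 - alpha)
Numerator: 155.4 * 0.462 = 71.7948
Denominator: 1 - 0.462 = 0.538
R = 71.7948 / 0.538 = 133.45

133.45 m^2


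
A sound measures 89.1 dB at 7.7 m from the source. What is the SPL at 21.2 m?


Given values:
  SPL1 = 89.1 dB, r1 = 7.7 m, r2 = 21.2 m
Formula: SPL2 = SPL1 - 20 * log10(r2 / r1)
Compute ratio: r2 / r1 = 21.2 / 7.7 = 2.7532
Compute log10: log10(2.7532) = 0.439838
Compute drop: 20 * 0.439838 = 8.7968
SPL2 = 89.1 - 8.7968 = 80.3

80.3 dB


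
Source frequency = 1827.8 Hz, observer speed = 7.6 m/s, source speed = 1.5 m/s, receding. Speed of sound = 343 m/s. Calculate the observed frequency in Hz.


Given values:
  f_s = 1827.8 Hz, v_o = 7.6 m/s, v_s = 1.5 m/s
  Direction: receding
Formula: f_o = f_s * (c - v_o) / (c + v_s)
Numerator: c - v_o = 343 - 7.6 = 335.4
Denominator: c + v_s = 343 + 1.5 = 344.5
f_o = 1827.8 * 335.4 / 344.5 = 1779.52

1779.52 Hz


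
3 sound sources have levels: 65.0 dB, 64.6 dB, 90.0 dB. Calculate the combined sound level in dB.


Formula: L_total = 10 * log10( sum(10^(Li/10)) )
  Source 1: 10^(65.0/10) = 3162277.6602
  Source 2: 10^(64.6/10) = 2884031.5031
  Source 3: 10^(90.0/10) = 1000000000.0
Sum of linear values = 1006046309.1633
L_total = 10 * log10(1006046309.1633) = 90.03

90.03 dB


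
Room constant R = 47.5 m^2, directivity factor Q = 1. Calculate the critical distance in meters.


Given values:
  R = 47.5 m^2, Q = 1
Formula: d_c = 0.141 * sqrt(Q * R)
Compute Q * R = 1 * 47.5 = 47.5
Compute sqrt(47.5) = 6.892
d_c = 0.141 * 6.892 = 0.972

0.972 m


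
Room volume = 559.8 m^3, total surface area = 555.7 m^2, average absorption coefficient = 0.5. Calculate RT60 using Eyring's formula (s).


Given values:
  V = 559.8 m^3, S = 555.7 m^2, alpha = 0.5
Formula: RT60 = 0.161 * V / (-S * ln(1 - alpha))
Compute ln(1 - 0.5) = ln(0.5) = -0.693147
Denominator: -555.7 * -0.693147 = 385.1818
Numerator: 0.161 * 559.8 = 90.1278
RT60 = 90.1278 / 385.1818 = 0.234

0.234 s


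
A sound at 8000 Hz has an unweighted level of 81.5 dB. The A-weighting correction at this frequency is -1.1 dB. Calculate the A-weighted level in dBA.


Given values:
  SPL = 81.5 dB
  A-weighting at 8000 Hz = -1.1 dB
Formula: L_A = SPL + A_weight
L_A = 81.5 + (-1.1)
L_A = 80.4

80.4 dBA


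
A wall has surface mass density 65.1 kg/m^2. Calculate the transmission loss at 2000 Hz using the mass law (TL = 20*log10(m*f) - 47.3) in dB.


Given values:
  m = 65.1 kg/m^2, f = 2000 Hz
Formula: TL = 20 * log10(m * f) - 47.3
Compute m * f = 65.1 * 2000 = 130200.0
Compute log10(130200.0) = 5.114611
Compute 20 * 5.114611 = 102.2922
TL = 102.2922 - 47.3 = 54.99

54.99 dB


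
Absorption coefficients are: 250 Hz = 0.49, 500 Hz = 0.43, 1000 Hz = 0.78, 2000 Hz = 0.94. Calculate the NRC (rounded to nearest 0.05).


Given values:
  a_250 = 0.49, a_500 = 0.43
  a_1000 = 0.78, a_2000 = 0.94
Formula: NRC = (a250 + a500 + a1000 + a2000) / 4
Sum = 0.49 + 0.43 + 0.78 + 0.94 = 2.64
NRC = 2.64 / 4 = 0.66
Rounded to nearest 0.05: 0.65

0.65


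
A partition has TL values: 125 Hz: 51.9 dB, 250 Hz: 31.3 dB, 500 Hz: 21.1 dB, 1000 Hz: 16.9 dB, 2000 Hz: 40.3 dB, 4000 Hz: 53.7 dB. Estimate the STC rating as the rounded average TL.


Given TL values at each frequency:
  125 Hz: 51.9 dB
  250 Hz: 31.3 dB
  500 Hz: 21.1 dB
  1000 Hz: 16.9 dB
  2000 Hz: 40.3 dB
  4000 Hz: 53.7 dB
Formula: STC ~ round(average of TL values)
Sum = 51.9 + 31.3 + 21.1 + 16.9 + 40.3 + 53.7 = 215.2
Average = 215.2 / 6 = 35.87
Rounded: 36

36


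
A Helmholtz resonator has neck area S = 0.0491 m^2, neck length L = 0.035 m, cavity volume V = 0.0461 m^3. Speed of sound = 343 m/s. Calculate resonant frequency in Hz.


Given values:
  S = 0.0491 m^2, L = 0.035 m, V = 0.0461 m^3, c = 343 m/s
Formula: f = (c / (2*pi)) * sqrt(S / (V * L))
Compute V * L = 0.0461 * 0.035 = 0.0016135
Compute S / (V * L) = 0.0491 / 0.0016135 = 30.4307
Compute sqrt(30.4307) = 5.516403
Compute c / (2*pi) = 343 / 6.283185 = 54.590148
f = 54.590148 * 5.516403 = 301.14

301.14 Hz


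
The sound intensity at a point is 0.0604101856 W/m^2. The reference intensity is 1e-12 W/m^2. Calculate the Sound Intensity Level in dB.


Given values:
  I = 0.0604101856 W/m^2
  I_ref = 1e-12 W/m^2
Formula: SIL = 10 * log10(I / I_ref)
Compute ratio: I / I_ref = 60410185600
Compute log10: log10(60410185600) = 10.78111
Multiply: SIL = 10 * 10.78111 = 107.81

107.81 dB


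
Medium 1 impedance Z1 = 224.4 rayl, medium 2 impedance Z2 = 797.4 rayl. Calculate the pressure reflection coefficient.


Given values:
  Z1 = 224.4 rayl, Z2 = 797.4 rayl
Formula: R = (Z2 - Z1) / (Z2 + Z1)
Numerator: Z2 - Z1 = 797.4 - 224.4 = 573.0
Denominator: Z2 + Z1 = 797.4 + 224.4 = 1021.8
R = 573.0 / 1021.8 = 0.5608

0.5608


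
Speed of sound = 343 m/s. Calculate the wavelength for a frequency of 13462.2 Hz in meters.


Given values:
  c = 343 m/s, f = 13462.2 Hz
Formula: lambda = c / f
lambda = 343 / 13462.2
lambda = 0.0255

0.0255 m


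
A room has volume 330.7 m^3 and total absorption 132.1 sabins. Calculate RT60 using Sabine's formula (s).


Given values:
  V = 330.7 m^3
  A = 132.1 sabins
Formula: RT60 = 0.161 * V / A
Numerator: 0.161 * 330.7 = 53.2427
RT60 = 53.2427 / 132.1 = 0.403

0.403 s


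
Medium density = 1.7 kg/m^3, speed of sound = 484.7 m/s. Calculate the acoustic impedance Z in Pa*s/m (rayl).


Given values:
  rho = 1.7 kg/m^3
  c = 484.7 m/s
Formula: Z = rho * c
Z = 1.7 * 484.7
Z = 823.99

823.99 rayl


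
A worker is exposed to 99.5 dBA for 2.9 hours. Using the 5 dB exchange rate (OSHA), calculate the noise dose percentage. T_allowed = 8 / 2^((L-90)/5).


Given values:
  L = 99.5 dBA, T = 2.9 hours
Formula: T_allowed = 8 / 2^((L - 90) / 5)
Compute exponent: (99.5 - 90) / 5 = 1.9
Compute 2^(1.9) = 3.732132
T_allowed = 8 / 3.732132 = 2.143547 hours
Dose = (T / T_allowed) * 100
Dose = (2.9 / 2.143547) * 100 = 135.29

135.29 %


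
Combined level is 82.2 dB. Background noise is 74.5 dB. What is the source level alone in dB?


Given values:
  L_total = 82.2 dB, L_bg = 74.5 dB
Formula: L_source = 10 * log10(10^(L_total/10) - 10^(L_bg/10))
Convert to linear:
  10^(82.2/10) = 165958690.7438
  10^(74.5/10) = 28183829.3126
Difference: 165958690.7438 - 28183829.3126 = 137774861.4312
L_source = 10 * log10(137774861.4312) = 81.39

81.39 dB


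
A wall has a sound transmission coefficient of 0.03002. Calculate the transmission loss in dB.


Given values:
  tau = 0.03002
Formula: TL = 10 * log10(1 / tau)
Compute 1 / tau = 1 / 0.03002 = 33.3111
Compute log10(33.3111) = 1.522589
TL = 10 * 1.522589 = 15.23

15.23 dB


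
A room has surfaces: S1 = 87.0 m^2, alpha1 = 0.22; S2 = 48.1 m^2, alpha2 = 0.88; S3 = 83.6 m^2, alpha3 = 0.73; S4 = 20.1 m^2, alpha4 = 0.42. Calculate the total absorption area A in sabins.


Given surfaces:
  Surface 1: 87.0 * 0.22 = 19.14
  Surface 2: 48.1 * 0.88 = 42.328
  Surface 3: 83.6 * 0.73 = 61.028
  Surface 4: 20.1 * 0.42 = 8.442
Formula: A = sum(Si * alpha_i)
A = 19.14 + 42.328 + 61.028 + 8.442
A = 130.94

130.94 sabins


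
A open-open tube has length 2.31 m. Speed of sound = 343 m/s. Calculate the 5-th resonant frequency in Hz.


Given values:
  Tube type: open-open, L = 2.31 m, c = 343 m/s, n = 5
Formula: f_n = n * c / (2 * L)
Compute 2 * L = 2 * 2.31 = 4.62
f = 5 * 343 / 4.62
f = 371.21

371.21 Hz


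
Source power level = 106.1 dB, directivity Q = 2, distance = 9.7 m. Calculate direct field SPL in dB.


Given values:
  Lw = 106.1 dB, Q = 2, r = 9.7 m
Formula: SPL = Lw + 10 * log10(Q / (4 * pi * r^2))
Compute 4 * pi * r^2 = 4 * pi * 9.7^2 = 1182.3698
Compute Q / denom = 2 / 1182.3698 = 0.00169152
Compute 10 * log10(0.00169152) = -27.7172
SPL = 106.1 + (-27.7172) = 78.38

78.38 dB


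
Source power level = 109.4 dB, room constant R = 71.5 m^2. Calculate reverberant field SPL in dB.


Given values:
  Lw = 109.4 dB, R = 71.5 m^2
Formula: SPL = Lw + 10 * log10(4 / R)
Compute 4 / R = 4 / 71.5 = 0.055944
Compute 10 * log10(0.055944) = -12.5225
SPL = 109.4 + (-12.5225) = 96.88

96.88 dB


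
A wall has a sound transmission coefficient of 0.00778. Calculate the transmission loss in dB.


Given values:
  tau = 0.00778
Formula: TL = 10 * log10(1 / tau)
Compute 1 / tau = 1 / 0.00778 = 128.5347
Compute log10(128.5347) = 2.10902
TL = 10 * 2.10902 = 21.09

21.09 dB


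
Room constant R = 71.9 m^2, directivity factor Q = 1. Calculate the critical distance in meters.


Given values:
  R = 71.9 m^2, Q = 1
Formula: d_c = 0.141 * sqrt(Q * R)
Compute Q * R = 1 * 71.9 = 71.9
Compute sqrt(71.9) = 8.4794
d_c = 0.141 * 8.4794 = 1.196

1.196 m


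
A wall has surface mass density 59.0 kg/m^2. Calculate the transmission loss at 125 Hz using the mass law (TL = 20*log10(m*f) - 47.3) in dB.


Given values:
  m = 59.0 kg/m^2, f = 125 Hz
Formula: TL = 20 * log10(m * f) - 47.3
Compute m * f = 59.0 * 125 = 7375.0
Compute log10(7375.0) = 3.867762
Compute 20 * 3.867762 = 77.3552
TL = 77.3552 - 47.3 = 30.06

30.06 dB


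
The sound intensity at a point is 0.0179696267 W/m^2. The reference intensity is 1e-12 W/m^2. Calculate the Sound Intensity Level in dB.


Given values:
  I = 0.0179696267 W/m^2
  I_ref = 1e-12 W/m^2
Formula: SIL = 10 * log10(I / I_ref)
Compute ratio: I / I_ref = 17969626700
Compute log10: log10(17969626700) = 10.254539
Multiply: SIL = 10 * 10.254539 = 102.55

102.55 dB


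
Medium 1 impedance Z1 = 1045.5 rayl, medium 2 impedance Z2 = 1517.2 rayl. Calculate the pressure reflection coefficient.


Given values:
  Z1 = 1045.5 rayl, Z2 = 1517.2 rayl
Formula: R = (Z2 - Z1) / (Z2 + Z1)
Numerator: Z2 - Z1 = 1517.2 - 1045.5 = 471.7
Denominator: Z2 + Z1 = 1517.2 + 1045.5 = 2562.7
R = 471.7 / 2562.7 = 0.1841

0.1841


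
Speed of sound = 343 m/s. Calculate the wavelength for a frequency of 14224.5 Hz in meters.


Given values:
  c = 343 m/s, f = 14224.5 Hz
Formula: lambda = c / f
lambda = 343 / 14224.5
lambda = 0.0241

0.0241 m


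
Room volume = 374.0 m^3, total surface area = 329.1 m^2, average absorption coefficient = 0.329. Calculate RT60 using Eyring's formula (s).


Given values:
  V = 374.0 m^3, S = 329.1 m^2, alpha = 0.329
Formula: RT60 = 0.161 * V / (-S * ln(1 - alpha))
Compute ln(1 - 0.329) = ln(0.671) = -0.398986
Denominator: -329.1 * -0.398986 = 131.3063
Numerator: 0.161 * 374.0 = 60.214
RT60 = 60.214 / 131.3063 = 0.459

0.459 s


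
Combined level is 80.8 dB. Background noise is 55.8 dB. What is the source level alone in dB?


Given values:
  L_total = 80.8 dB, L_bg = 55.8 dB
Formula: L_source = 10 * log10(10^(L_total/10) - 10^(L_bg/10))
Convert to linear:
  10^(80.8/10) = 120226443.4617
  10^(55.8/10) = 380189.3963
Difference: 120226443.4617 - 380189.3963 = 119846254.0654
L_source = 10 * log10(119846254.0654) = 80.79

80.79 dB


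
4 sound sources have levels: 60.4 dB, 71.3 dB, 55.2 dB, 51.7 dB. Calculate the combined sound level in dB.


Formula: L_total = 10 * log10( sum(10^(Li/10)) )
  Source 1: 10^(60.4/10) = 1096478.1961
  Source 2: 10^(71.3/10) = 13489628.8259
  Source 3: 10^(55.2/10) = 331131.1215
  Source 4: 10^(51.7/10) = 147910.8388
Sum of linear values = 15065148.9823
L_total = 10 * log10(15065148.9823) = 71.78

71.78 dB


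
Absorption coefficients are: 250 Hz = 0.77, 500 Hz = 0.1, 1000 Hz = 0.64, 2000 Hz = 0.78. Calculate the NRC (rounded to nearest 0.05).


Given values:
  a_250 = 0.77, a_500 = 0.1
  a_1000 = 0.64, a_2000 = 0.78
Formula: NRC = (a250 + a500 + a1000 + a2000) / 4
Sum = 0.77 + 0.1 + 0.64 + 0.78 = 2.29
NRC = 2.29 / 4 = 0.5725
Rounded to nearest 0.05: 0.55

0.55


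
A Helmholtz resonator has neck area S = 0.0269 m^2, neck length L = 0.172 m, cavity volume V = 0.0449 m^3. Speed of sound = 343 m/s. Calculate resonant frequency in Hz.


Given values:
  S = 0.0269 m^2, L = 0.172 m, V = 0.0449 m^3, c = 343 m/s
Formula: f = (c / (2*pi)) * sqrt(S / (V * L))
Compute V * L = 0.0449 * 0.172 = 0.0077228
Compute S / (V * L) = 0.0269 / 0.0077228 = 3.4832
Compute sqrt(3.4832) = 1.866333
Compute c / (2*pi) = 343 / 6.283185 = 54.590148
f = 54.590148 * 1.866333 = 101.88

101.88 Hz


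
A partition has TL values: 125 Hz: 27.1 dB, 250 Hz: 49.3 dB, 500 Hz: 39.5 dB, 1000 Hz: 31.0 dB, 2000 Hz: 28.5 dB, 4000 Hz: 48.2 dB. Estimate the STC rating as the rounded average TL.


Given TL values at each frequency:
  125 Hz: 27.1 dB
  250 Hz: 49.3 dB
  500 Hz: 39.5 dB
  1000 Hz: 31.0 dB
  2000 Hz: 28.5 dB
  4000 Hz: 48.2 dB
Formula: STC ~ round(average of TL values)
Sum = 27.1 + 49.3 + 39.5 + 31.0 + 28.5 + 48.2 = 223.6
Average = 223.6 / 6 = 37.27
Rounded: 37

37


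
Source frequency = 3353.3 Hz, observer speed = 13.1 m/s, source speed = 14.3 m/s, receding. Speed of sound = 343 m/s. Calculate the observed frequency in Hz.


Given values:
  f_s = 3353.3 Hz, v_o = 13.1 m/s, v_s = 14.3 m/s
  Direction: receding
Formula: f_o = f_s * (c - v_o) / (c + v_s)
Numerator: c - v_o = 343 - 13.1 = 329.9
Denominator: c + v_s = 343 + 14.3 = 357.3
f_o = 3353.3 * 329.9 / 357.3 = 3096.15

3096.15 Hz
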